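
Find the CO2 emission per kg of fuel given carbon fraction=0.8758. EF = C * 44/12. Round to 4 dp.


EF = C_frac * (M_CO2 / M_C)
EF = 0.8758 * (44/12)
EF = 0.8758 * 3.666667 = 3.2113 kg_CO2/kg_fuel


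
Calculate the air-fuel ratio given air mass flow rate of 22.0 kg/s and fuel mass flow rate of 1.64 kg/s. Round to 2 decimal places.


AFR = m_air / m_fuel
AFR = 22.0 / 1.64 = 13.41


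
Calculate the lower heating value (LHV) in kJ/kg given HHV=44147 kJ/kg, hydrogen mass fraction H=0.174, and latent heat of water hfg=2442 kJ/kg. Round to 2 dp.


LHV = HHV - hfg * 9 * H
Water correction = 2442 * 9 * 0.174 = 3824.172 kJ/kg
LHV = 44147 - 3824.172 = 40322.83 kJ/kg


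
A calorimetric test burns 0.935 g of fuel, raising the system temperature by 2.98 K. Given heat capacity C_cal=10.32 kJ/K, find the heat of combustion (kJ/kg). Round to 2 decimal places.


Hc = C_cal * delta_T / m_fuel
Q_released = 10.32 * 2.98 = 30.7536 kJ
m_fuel = 0.935 g = 0.935/1000 kg = 0.000935 kg
Hc = 30.7536 / 0.000935 = 32891.55 kJ/kg


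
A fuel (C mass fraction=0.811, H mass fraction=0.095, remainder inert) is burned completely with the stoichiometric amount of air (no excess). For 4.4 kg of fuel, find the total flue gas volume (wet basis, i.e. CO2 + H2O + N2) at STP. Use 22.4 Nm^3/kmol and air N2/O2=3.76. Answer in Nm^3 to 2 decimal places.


Per kg fuel: CO2 = (C/12 kmol)*22.4 = (0.811/12)*22.4 = 1.51387 Nm^3
Per kg fuel: H2O = (H/2 kmol)*22.4 = (0.095/2)*22.4 = 1.06400 Nm^3
O2 needed per kg fuel = C/12 + H/4 = 0.811/12 + 0.095/4 = 0.09133333 kmol
Per kg fuel: N2 = O2*3.76*22.4 = 0.09133333*3.76*22.4 = 7.69246 Nm^3
Total per kg = 1.51387 + 1.06400 + 7.69246 = 10.27033 Nm^3
Total = 10.27033 * 4.4 = 45.19 Nm^3


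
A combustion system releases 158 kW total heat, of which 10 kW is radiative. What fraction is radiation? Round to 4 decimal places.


f_rad = Q_rad / Q_total
f_rad = 10 / 158 = 0.0633


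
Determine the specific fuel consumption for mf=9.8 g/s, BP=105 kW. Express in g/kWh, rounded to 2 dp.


SFC = (mf / BP) * 3600
Rate = 9.8 / 105 = 0.093333 g/(s*kW)
SFC = 0.093333 * 3600 = 336.00 g/kWh


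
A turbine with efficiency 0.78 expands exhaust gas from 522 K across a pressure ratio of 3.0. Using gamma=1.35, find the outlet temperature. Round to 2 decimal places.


T_out = T_in * (1 - eta * (1 - PR^(-(gamma-1)/gamma)))
Exponent = -(1.35-1)/1.35 = -0.25925926
PR^exp = 3.0^(-0.25925926) = 0.75214556
Factor = 1 - 0.78*(1 - 0.75214556) = 0.80667354
T_out = 522 * 0.80667354 = 421.08 K


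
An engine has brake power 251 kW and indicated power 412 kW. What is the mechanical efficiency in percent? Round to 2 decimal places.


eta_mech = (BP / IP) * 100
Ratio = 251 / 412 = 0.6092
eta_mech = 0.6092 * 100 = 60.92%


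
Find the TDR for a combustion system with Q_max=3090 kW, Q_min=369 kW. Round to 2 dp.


TDR = Q_max / Q_min
TDR = 3090 / 369 = 8.37


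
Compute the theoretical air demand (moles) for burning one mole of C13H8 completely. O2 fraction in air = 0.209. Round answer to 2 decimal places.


Balanced combustion: C13H8 + 15 O2 -> 13 CO2 + 4 H2O
O2 needed = C + H/4 = 13 + 8/4 = 15.00 moles
Air moles = O2 / 0.209 = 15.00 / 0.209 = 71.77 moles air


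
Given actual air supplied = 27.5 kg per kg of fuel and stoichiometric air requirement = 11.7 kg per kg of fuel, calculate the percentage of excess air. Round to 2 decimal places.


Excess air = actual - stoichiometric = 27.5 - 11.7 = 15.80 kg/kg fuel
Excess air % = (excess / stoich) * 100 = (15.80 / 11.7) * 100 = 135.04%


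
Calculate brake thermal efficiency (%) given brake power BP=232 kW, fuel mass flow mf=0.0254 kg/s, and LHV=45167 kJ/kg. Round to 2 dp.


eta_BTE = (BP / (mf * LHV)) * 100
Denominator = 0.0254 * 45167 = 1147.2418 kW
eta_BTE = (232 / 1147.2418) * 100 = 20.22%


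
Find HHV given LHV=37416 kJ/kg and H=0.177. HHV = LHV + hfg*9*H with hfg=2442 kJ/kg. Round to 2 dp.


HHV = LHV + hfg * 9 * H
Water addition = 2442 * 9 * 0.177 = 3890.106 kJ/kg
HHV = 37416 + 3890.106 = 41306.11 kJ/kg


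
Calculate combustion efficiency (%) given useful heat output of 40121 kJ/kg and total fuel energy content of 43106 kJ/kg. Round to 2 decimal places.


Efficiency = (Q_useful / Q_fuel) * 100
Efficiency = (40121 / 43106) * 100
Efficiency = 0.9308 * 100 = 93.08%


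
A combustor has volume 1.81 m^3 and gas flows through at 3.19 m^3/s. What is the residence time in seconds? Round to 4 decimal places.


tau = V / Q_flow
tau = 1.81 / 3.19 = 0.5674 s


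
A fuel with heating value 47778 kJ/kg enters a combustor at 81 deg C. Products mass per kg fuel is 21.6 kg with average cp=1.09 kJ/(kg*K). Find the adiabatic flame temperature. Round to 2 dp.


T_ad = T_in + Hc / (m_p * cp)
Denominator = 21.6 * 1.09 = 23.5440
Temperature rise = 47778 / 23.5440 = 2029.31 K
T_ad = 81 + 2029.31 = 2110.31 deg C


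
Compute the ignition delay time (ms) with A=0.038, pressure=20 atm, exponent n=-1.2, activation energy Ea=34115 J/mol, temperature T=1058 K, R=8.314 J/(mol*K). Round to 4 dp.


tau = A * P^n * exp(Ea/(R*T))
P^n = 20^(-1.2) = 0.02746401
Ea/(R*T) = 34115/(8.314*1058) = 3.878374
exp(Ea/(R*T)) = 48.345542
tau = 0.038 * 0.02746401 * 48.345542 = 0.0505 ms


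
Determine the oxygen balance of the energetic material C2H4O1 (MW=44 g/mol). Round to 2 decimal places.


OB = -1600 * (2C + H/2 - O) / MW
Inner = 2*2 + 4/2 - 1 = 5.00
OB = -1600 * 5.00 / 44 = -181.82%


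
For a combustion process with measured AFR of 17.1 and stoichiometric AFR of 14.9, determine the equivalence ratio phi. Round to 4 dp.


phi = AFR_stoich / AFR_actual
phi = 14.9 / 17.1 = 0.8713


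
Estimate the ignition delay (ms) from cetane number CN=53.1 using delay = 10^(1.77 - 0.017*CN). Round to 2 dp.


delay = 10^(1.77 - 0.017*CN)
Exponent = 1.77 - 0.017*53.1 = 0.8673
delay = 10^0.8673 = 7.37 ms


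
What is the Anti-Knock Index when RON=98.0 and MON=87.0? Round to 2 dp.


AKI = (RON + MON) / 2
AKI = (98.0 + 87.0) / 2
AKI = 185.0 / 2 = 92.50


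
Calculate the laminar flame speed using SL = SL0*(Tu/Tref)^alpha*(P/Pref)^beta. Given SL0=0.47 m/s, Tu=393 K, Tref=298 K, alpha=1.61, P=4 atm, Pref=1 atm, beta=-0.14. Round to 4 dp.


SL = SL0 * (Tu/Tref)^alpha * (P/Pref)^beta
T ratio = 393/298 = 1.31879195
(T ratio)^alpha = 1.31879195^1.61 = 1.561291
(P/Pref)^beta = 4^(-0.14) = 0.823591
SL = 0.47 * 1.561291 * 0.823591 = 0.6044 m/s


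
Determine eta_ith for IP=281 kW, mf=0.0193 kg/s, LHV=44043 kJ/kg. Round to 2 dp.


eta_ith = (IP / (mf * LHV)) * 100
Denominator = 0.0193 * 44043 = 850.0299 kW
eta_ith = (281 / 850.0299) * 100 = 33.06%


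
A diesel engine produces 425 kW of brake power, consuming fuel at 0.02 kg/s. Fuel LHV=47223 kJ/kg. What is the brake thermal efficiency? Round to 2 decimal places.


eta_BTE = (BP / (mf * LHV)) * 100
Denominator = 0.02 * 47223 = 944.4600 kW
eta_BTE = (425 / 944.4600) * 100 = 45.00%


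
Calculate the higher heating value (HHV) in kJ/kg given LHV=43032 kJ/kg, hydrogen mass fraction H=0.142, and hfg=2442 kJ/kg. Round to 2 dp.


HHV = LHV + hfg * 9 * H
Water addition = 2442 * 9 * 0.142 = 3120.876 kJ/kg
HHV = 43032 + 3120.876 = 46152.88 kJ/kg


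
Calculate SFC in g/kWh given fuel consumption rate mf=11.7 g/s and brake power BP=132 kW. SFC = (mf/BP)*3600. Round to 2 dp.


SFC = (mf / BP) * 3600
Rate = 11.7 / 132 = 0.088636 g/(s*kW)
SFC = 0.088636 * 3600 = 319.09 g/kWh


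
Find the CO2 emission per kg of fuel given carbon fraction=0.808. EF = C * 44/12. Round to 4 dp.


EF = C_frac * (M_CO2 / M_C)
EF = 0.808 * (44/12)
EF = 0.808 * 3.666667 = 2.9627 kg_CO2/kg_fuel


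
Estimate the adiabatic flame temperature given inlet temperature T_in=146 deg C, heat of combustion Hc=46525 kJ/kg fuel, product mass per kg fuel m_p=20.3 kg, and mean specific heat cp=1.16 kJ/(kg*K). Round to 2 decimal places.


T_ad = T_in + Hc / (m_p * cp)
Denominator = 20.3 * 1.16 = 23.5480
Temperature rise = 46525 / 23.5480 = 1975.75 K
T_ad = 146 + 1975.75 = 2121.75 deg C


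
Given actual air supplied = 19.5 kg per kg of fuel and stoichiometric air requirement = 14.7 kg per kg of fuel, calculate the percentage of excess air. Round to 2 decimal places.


Excess air = actual - stoichiometric = 19.5 - 14.7 = 4.80 kg/kg fuel
Excess air % = (excess / stoich) * 100 = (4.80 / 14.7) * 100 = 32.65%


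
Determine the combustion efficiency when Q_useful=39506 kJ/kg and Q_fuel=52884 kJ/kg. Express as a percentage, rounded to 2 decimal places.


Efficiency = (Q_useful / Q_fuel) * 100
Efficiency = (39506 / 52884) * 100
Efficiency = 0.7470 * 100 = 74.70%


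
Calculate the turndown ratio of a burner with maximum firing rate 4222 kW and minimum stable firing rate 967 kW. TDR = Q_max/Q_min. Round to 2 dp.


TDR = Q_max / Q_min
TDR = 4222 / 967 = 4.37


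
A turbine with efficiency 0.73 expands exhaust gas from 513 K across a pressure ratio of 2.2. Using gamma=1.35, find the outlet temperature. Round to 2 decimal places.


T_out = T_in * (1 - eta * (1 - PR^(-(gamma-1)/gamma)))
Exponent = -(1.35-1)/1.35 = -0.25925926
PR^exp = 2.2^(-0.25925926) = 0.81512413
Factor = 1 - 0.73*(1 - 0.81512413) = 0.86504061
T_out = 513 * 0.86504061 = 443.77 K


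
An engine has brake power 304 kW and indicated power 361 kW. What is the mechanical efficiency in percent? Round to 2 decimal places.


eta_mech = (BP / IP) * 100
Ratio = 304 / 361 = 0.8421
eta_mech = 0.8421 * 100 = 84.21%


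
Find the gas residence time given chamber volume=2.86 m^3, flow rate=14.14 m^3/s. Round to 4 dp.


tau = V / Q_flow
tau = 2.86 / 14.14 = 0.2023 s


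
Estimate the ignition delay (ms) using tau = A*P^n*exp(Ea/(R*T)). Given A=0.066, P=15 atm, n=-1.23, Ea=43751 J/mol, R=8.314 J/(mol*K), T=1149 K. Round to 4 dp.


tau = A * P^n * exp(Ea/(R*T))
P^n = 15^(-1.23) = 0.03576084
Ea/(R*T) = 43751/(8.314*1149) = 4.579920
exp(Ea/(R*T)) = 97.506638
tau = 0.066 * 0.03576084 * 97.506638 = 0.2301 ms


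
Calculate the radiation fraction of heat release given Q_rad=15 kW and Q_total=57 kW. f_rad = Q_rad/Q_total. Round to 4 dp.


f_rad = Q_rad / Q_total
f_rad = 15 / 57 = 0.2632


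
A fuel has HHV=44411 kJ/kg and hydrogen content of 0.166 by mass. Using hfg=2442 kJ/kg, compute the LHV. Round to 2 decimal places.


LHV = HHV - hfg * 9 * H
Water correction = 2442 * 9 * 0.166 = 3648.348 kJ/kg
LHV = 44411 - 3648.348 = 40762.65 kJ/kg


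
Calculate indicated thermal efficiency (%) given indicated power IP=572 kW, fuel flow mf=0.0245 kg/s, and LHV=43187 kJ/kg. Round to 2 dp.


eta_ith = (IP / (mf * LHV)) * 100
Denominator = 0.0245 * 43187 = 1058.0815 kW
eta_ith = (572 / 1058.0815) * 100 = 54.06%


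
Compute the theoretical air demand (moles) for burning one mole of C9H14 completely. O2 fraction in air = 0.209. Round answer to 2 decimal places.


Balanced combustion: C9H14 + 12.5 O2 -> 9 CO2 + 7 H2O
O2 needed = C + H/4 = 9 + 14/4 = 12.50 moles
Air moles = O2 / 0.209 = 12.50 / 0.209 = 59.81 moles air


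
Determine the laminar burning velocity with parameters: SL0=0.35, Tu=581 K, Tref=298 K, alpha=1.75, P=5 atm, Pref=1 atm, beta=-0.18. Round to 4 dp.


SL = SL0 * (Tu/Tref)^alpha * (P/Pref)^beta
T ratio = 581/298 = 1.94966443
(T ratio)^alpha = 1.94966443^1.75 = 3.216842
(P/Pref)^beta = 5^(-0.18) = 0.748489
SL = 0.35 * 3.216842 * 0.748489 = 0.8427 m/s


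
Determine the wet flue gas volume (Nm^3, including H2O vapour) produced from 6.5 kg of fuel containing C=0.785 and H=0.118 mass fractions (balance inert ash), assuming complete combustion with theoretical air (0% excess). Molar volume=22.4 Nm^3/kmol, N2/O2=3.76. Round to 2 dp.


Per kg fuel: CO2 = (C/12 kmol)*22.4 = (0.785/12)*22.4 = 1.46533 Nm^3
Per kg fuel: H2O = (H/2 kmol)*22.4 = (0.118/2)*22.4 = 1.32160 Nm^3
O2 needed per kg fuel = C/12 + H/4 = 0.785/12 + 0.118/4 = 0.09491667 kmol
Per kg fuel: N2 = O2*3.76*22.4 = 0.09491667*3.76*22.4 = 7.99426 Nm^3
Total per kg = 1.46533 + 1.32160 + 7.99426 = 10.78119 Nm^3
Total = 10.78119 * 6.5 = 70.08 Nm^3


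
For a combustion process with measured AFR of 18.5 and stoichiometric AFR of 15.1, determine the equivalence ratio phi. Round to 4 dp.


phi = AFR_stoich / AFR_actual
phi = 15.1 / 18.5 = 0.8162


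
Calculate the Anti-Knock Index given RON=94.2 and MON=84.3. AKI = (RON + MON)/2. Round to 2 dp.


AKI = (RON + MON) / 2
AKI = (94.2 + 84.3) / 2
AKI = 178.5 / 2 = 89.25


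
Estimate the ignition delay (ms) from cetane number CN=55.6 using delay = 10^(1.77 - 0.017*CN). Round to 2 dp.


delay = 10^(1.77 - 0.017*CN)
Exponent = 1.77 - 0.017*55.6 = 0.8248
delay = 10^0.8248 = 6.68 ms


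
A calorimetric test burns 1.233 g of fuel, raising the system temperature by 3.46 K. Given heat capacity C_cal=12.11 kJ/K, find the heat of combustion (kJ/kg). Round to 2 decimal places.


Hc = C_cal * delta_T / m_fuel
Q_released = 12.11 * 3.46 = 41.9006 kJ
m_fuel = 1.233 g = 1.233/1000 kg = 0.001233 kg
Hc = 41.9006 / 0.001233 = 33982.64 kJ/kg


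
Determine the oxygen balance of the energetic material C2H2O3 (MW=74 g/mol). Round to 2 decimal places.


OB = -1600 * (2C + H/2 - O) / MW
Inner = 2*2 + 2/2 - 3 = 2.00
OB = -1600 * 2.00 / 74 = -43.24%


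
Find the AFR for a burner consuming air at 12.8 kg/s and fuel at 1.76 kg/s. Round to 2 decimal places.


AFR = m_air / m_fuel
AFR = 12.8 / 1.76 = 7.27


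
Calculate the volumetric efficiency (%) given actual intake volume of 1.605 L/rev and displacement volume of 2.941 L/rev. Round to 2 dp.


eta_v = (V_actual / V_disp) * 100
Ratio = 1.605 / 2.941 = 0.5457
eta_v = 0.5457 * 100 = 54.57%


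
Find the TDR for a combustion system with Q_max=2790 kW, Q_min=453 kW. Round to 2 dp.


TDR = Q_max / Q_min
TDR = 2790 / 453 = 6.16


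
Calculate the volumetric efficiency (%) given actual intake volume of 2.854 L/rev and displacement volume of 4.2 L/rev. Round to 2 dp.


eta_v = (V_actual / V_disp) * 100
Ratio = 2.854 / 4.2 = 0.6795
eta_v = 0.6795 * 100 = 67.95%


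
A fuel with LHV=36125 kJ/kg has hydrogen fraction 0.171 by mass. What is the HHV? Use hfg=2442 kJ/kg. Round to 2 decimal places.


HHV = LHV + hfg * 9 * H
Water addition = 2442 * 9 * 0.171 = 3758.238 kJ/kg
HHV = 36125 + 3758.238 = 39883.24 kJ/kg


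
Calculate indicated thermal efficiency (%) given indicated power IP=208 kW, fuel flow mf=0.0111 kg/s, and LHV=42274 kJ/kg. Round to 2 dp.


eta_ith = (IP / (mf * LHV)) * 100
Denominator = 0.0111 * 42274 = 469.2414 kW
eta_ith = (208 / 469.2414) * 100 = 44.33%


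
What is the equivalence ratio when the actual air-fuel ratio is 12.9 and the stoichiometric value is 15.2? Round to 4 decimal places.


phi = AFR_stoich / AFR_actual
phi = 15.2 / 12.9 = 1.1783


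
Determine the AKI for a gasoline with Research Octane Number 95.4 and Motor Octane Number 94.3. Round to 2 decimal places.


AKI = (RON + MON) / 2
AKI = (95.4 + 94.3) / 2
AKI = 189.7 / 2 = 94.85


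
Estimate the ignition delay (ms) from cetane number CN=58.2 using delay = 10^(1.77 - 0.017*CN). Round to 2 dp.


delay = 10^(1.77 - 0.017*CN)
Exponent = 1.77 - 0.017*58.2 = 0.7806
delay = 10^0.7806 = 6.03 ms


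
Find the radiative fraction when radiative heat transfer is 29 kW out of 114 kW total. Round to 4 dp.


f_rad = Q_rad / Q_total
f_rad = 29 / 114 = 0.2544


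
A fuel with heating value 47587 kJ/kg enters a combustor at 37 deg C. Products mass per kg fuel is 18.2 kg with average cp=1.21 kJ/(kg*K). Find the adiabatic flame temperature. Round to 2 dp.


T_ad = T_in + Hc / (m_p * cp)
Denominator = 18.2 * 1.21 = 22.0220
Temperature rise = 47587 / 22.0220 = 2160.88 K
T_ad = 37 + 2160.88 = 2197.88 deg C


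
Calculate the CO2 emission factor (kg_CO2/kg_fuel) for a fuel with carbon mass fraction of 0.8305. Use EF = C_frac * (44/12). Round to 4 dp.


EF = C_frac * (M_CO2 / M_C)
EF = 0.8305 * (44/12)
EF = 0.8305 * 3.666667 = 3.0452 kg_CO2/kg_fuel


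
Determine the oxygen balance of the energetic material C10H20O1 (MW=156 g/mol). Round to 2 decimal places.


OB = -1600 * (2C + H/2 - O) / MW
Inner = 2*10 + 20/2 - 1 = 29.00
OB = -1600 * 29.00 / 156 = -297.44%


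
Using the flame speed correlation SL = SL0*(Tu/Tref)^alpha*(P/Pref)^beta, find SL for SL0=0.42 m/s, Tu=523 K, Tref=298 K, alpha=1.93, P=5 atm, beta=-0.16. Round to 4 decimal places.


SL = SL0 * (Tu/Tref)^alpha * (P/Pref)^beta
T ratio = 523/298 = 1.75503356
(T ratio)^alpha = 1.75503356^1.93 = 2.961221
(P/Pref)^beta = 5^(-0.16) = 0.772974
SL = 0.42 * 2.961221 * 0.772974 = 0.9614 m/s


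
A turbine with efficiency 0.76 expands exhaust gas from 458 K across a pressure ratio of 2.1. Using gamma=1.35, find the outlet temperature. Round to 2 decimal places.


T_out = T_in * (1 - eta * (1 - PR^(-(gamma-1)/gamma)))
Exponent = -(1.35-1)/1.35 = -0.25925926
PR^exp = 2.1^(-0.25925926) = 0.82501466
Factor = 1 - 0.76*(1 - 0.82501466) = 0.86701114
T_out = 458 * 0.86701114 = 397.09 K


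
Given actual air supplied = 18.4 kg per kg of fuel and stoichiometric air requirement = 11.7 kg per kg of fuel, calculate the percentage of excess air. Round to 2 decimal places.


Excess air = actual - stoichiometric = 18.4 - 11.7 = 6.70 kg/kg fuel
Excess air % = (excess / stoich) * 100 = (6.70 / 11.7) * 100 = 57.26%


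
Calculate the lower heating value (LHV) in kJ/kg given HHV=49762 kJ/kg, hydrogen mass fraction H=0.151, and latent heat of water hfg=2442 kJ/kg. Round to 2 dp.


LHV = HHV - hfg * 9 * H
Water correction = 2442 * 9 * 0.151 = 3318.678 kJ/kg
LHV = 49762 - 3318.678 = 46443.32 kJ/kg


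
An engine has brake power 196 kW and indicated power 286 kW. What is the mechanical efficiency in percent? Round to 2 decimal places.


eta_mech = (BP / IP) * 100
Ratio = 196 / 286 = 0.6853
eta_mech = 0.6853 * 100 = 68.53%


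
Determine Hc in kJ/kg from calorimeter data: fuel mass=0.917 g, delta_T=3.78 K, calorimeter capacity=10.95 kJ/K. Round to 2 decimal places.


Hc = C_cal * delta_T / m_fuel
Q_released = 10.95 * 3.78 = 41.3910 kJ
m_fuel = 0.917 g = 0.917/1000 kg = 0.000917 kg
Hc = 41.3910 / 0.000917 = 45137.40 kJ/kg


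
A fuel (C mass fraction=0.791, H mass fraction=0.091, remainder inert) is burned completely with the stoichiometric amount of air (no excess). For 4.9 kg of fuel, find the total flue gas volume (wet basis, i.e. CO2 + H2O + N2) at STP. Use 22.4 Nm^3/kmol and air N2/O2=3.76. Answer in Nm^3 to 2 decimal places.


Per kg fuel: CO2 = (C/12 kmol)*22.4 = (0.791/12)*22.4 = 1.47653 Nm^3
Per kg fuel: H2O = (H/2 kmol)*22.4 = (0.091/2)*22.4 = 1.01920 Nm^3
O2 needed per kg fuel = C/12 + H/4 = 0.791/12 + 0.091/4 = 0.08866667 kmol
Per kg fuel: N2 = O2*3.76*22.4 = 0.08866667*3.76*22.4 = 7.46786 Nm^3
Total per kg = 1.47653 + 1.01920 + 7.46786 = 9.96359 Nm^3
Total = 9.96359 * 4.9 = 48.82 Nm^3


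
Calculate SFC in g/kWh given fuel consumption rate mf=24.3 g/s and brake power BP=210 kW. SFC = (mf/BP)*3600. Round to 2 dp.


SFC = (mf / BP) * 3600
Rate = 24.3 / 210 = 0.115714 g/(s*kW)
SFC = 0.115714 * 3600 = 416.57 g/kWh


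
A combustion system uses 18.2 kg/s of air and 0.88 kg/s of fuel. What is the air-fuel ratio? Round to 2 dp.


AFR = m_air / m_fuel
AFR = 18.2 / 0.88 = 20.68


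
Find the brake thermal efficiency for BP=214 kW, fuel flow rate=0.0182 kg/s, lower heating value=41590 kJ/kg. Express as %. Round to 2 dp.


eta_BTE = (BP / (mf * LHV)) * 100
Denominator = 0.0182 * 41590 = 756.9380 kW
eta_BTE = (214 / 756.9380) * 100 = 28.27%


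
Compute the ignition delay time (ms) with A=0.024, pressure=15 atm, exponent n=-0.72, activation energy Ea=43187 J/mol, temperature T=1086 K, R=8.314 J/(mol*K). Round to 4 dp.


tau = A * P^n * exp(Ea/(R*T))
P^n = 15^(-0.72) = 0.14230308
Ea/(R*T) = 43187/(8.314*1086) = 4.783141
exp(Ea/(R*T)) = 119.479055
tau = 0.024 * 0.14230308 * 119.479055 = 0.4081 ms


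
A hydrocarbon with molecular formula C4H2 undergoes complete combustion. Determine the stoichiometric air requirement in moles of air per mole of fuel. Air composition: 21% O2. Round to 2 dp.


Balanced combustion: C4H2 + 4.5 O2 -> 4 CO2 + 1 H2O
O2 needed = C + H/4 = 4 + 2/4 = 4.50 moles
Air moles = O2 / 0.21 = 4.50 / 0.21 = 21.43 moles air


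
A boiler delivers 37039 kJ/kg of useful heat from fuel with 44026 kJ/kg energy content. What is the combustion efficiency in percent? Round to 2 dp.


Efficiency = (Q_useful / Q_fuel) * 100
Efficiency = (37039 / 44026) * 100
Efficiency = 0.8413 * 100 = 84.13%


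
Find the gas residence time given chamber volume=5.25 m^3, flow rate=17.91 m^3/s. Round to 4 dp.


tau = V / Q_flow
tau = 5.25 / 17.91 = 0.2931 s


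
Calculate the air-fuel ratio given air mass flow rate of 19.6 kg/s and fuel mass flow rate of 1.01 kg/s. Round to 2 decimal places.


AFR = m_air / m_fuel
AFR = 19.6 / 1.01 = 19.41


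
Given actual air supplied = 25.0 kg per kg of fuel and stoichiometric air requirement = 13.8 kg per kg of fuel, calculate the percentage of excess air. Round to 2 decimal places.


Excess air = actual - stoichiometric = 25.0 - 13.8 = 11.20 kg/kg fuel
Excess air % = (excess / stoich) * 100 = (11.20 / 13.8) * 100 = 81.16%


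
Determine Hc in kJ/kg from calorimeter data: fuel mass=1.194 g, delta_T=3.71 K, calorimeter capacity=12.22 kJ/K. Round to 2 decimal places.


Hc = C_cal * delta_T / m_fuel
Q_released = 12.22 * 3.71 = 45.3362 kJ
m_fuel = 1.194 g = 1.194/1000 kg = 0.001194 kg
Hc = 45.3362 / 0.001194 = 37970.02 kJ/kg


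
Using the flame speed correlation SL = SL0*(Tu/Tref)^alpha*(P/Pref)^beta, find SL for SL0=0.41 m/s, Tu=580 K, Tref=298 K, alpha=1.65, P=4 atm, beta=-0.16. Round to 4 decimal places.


SL = SL0 * (Tu/Tref)^alpha * (P/Pref)^beta
T ratio = 580/298 = 1.94630872
(T ratio)^alpha = 1.94630872^1.65 = 3.000540
(P/Pref)^beta = 4^(-0.16) = 0.801070
SL = 0.41 * 3.000540 * 0.801070 = 0.9855 m/s


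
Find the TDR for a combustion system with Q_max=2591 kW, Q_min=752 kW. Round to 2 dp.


TDR = Q_max / Q_min
TDR = 2591 / 752 = 3.45


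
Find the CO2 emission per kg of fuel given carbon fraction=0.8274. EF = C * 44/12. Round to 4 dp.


EF = C_frac * (M_CO2 / M_C)
EF = 0.8274 * (44/12)
EF = 0.8274 * 3.666667 = 3.0338 kg_CO2/kg_fuel


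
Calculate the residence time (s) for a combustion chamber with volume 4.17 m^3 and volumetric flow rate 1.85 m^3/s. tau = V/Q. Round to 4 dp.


tau = V / Q_flow
tau = 4.17 / 1.85 = 2.2541 s


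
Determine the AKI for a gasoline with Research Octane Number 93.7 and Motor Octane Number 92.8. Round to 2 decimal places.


AKI = (RON + MON) / 2
AKI = (93.7 + 92.8) / 2
AKI = 186.5 / 2 = 93.25


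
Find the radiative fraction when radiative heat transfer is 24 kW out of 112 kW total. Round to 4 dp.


f_rad = Q_rad / Q_total
f_rad = 24 / 112 = 0.2143


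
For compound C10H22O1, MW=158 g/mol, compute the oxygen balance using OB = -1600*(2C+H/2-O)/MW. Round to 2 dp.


OB = -1600 * (2C + H/2 - O) / MW
Inner = 2*10 + 22/2 - 1 = 30.00
OB = -1600 * 30.00 / 158 = -303.80%


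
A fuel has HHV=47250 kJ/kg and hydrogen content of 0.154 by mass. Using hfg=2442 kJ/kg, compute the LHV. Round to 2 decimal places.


LHV = HHV - hfg * 9 * H
Water correction = 2442 * 9 * 0.154 = 3384.612 kJ/kg
LHV = 47250 - 3384.612 = 43865.39 kJ/kg


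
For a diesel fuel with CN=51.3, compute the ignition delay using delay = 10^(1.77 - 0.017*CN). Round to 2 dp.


delay = 10^(1.77 - 0.017*CN)
Exponent = 1.77 - 0.017*51.3 = 0.8979
delay = 10^0.8979 = 7.90 ms


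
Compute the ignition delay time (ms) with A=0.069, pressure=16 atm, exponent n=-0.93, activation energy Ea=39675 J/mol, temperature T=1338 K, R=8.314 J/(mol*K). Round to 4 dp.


tau = A * P^n * exp(Ea/(R*T))
P^n = 16^(-0.93) = 0.07588718
Ea/(R*T) = 39675/(8.314*1338) = 3.566570
exp(Ea/(R*T)) = 35.394994
tau = 0.069 * 0.07588718 * 35.394994 = 0.1853 ms


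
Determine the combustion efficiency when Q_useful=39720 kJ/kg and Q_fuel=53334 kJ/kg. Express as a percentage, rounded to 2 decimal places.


Efficiency = (Q_useful / Q_fuel) * 100
Efficiency = (39720 / 53334) * 100
Efficiency = 0.7447 * 100 = 74.47%


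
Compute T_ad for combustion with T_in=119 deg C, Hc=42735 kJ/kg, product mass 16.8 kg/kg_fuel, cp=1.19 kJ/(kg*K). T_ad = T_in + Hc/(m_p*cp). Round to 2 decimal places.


T_ad = T_in + Hc / (m_p * cp)
Denominator = 16.8 * 1.19 = 19.9920
Temperature rise = 42735 / 19.9920 = 2137.61 K
T_ad = 119 + 2137.61 = 2256.61 deg C


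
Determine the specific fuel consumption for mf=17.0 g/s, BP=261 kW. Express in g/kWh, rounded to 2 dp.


SFC = (mf / BP) * 3600
Rate = 17.0 / 261 = 0.065134 g/(s*kW)
SFC = 0.065134 * 3600 = 234.48 g/kWh


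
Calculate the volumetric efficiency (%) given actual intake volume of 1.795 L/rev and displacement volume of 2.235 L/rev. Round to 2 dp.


eta_v = (V_actual / V_disp) * 100
Ratio = 1.795 / 2.235 = 0.8031
eta_v = 0.8031 * 100 = 80.31%


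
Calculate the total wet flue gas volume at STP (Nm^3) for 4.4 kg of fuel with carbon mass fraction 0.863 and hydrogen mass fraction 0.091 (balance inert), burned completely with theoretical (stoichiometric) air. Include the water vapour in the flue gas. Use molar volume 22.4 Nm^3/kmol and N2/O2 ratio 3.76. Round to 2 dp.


Per kg fuel: CO2 = (C/12 kmol)*22.4 = (0.863/12)*22.4 = 1.61093 Nm^3
Per kg fuel: H2O = (H/2 kmol)*22.4 = (0.091/2)*22.4 = 1.01920 Nm^3
O2 needed per kg fuel = C/12 + H/4 = 0.863/12 + 0.091/4 = 0.09466667 kmol
Per kg fuel: N2 = O2*3.76*22.4 = 0.09466667*3.76*22.4 = 7.97321 Nm^3
Total per kg = 1.61093 + 1.01920 + 7.97321 = 10.60334 Nm^3
Total = 10.60334 * 4.4 = 46.65 Nm^3


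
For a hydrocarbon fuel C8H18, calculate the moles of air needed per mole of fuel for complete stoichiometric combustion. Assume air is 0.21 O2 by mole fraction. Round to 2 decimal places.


Balanced combustion: C8H18 + 12.5 O2 -> 8 CO2 + 9 H2O
O2 needed = C + H/4 = 8 + 18/4 = 12.50 moles
Air moles = O2 / 0.21 = 12.50 / 0.21 = 59.52 moles air


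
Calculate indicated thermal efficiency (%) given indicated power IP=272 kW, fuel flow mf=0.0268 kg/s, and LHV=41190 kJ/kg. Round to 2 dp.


eta_ith = (IP / (mf * LHV)) * 100
Denominator = 0.0268 * 41190 = 1103.8920 kW
eta_ith = (272 / 1103.8920) * 100 = 24.64%


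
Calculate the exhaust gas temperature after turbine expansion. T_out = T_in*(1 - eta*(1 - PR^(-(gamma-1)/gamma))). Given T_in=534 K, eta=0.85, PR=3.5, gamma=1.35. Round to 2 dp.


T_out = T_in * (1 - eta * (1 - PR^(-(gamma-1)/gamma)))
Exponent = -(1.35-1)/1.35 = -0.25925926
PR^exp = 3.5^(-0.25925926) = 0.72267881
Factor = 1 - 0.85*(1 - 0.72267881) = 0.76427699
T_out = 534 * 0.76427699 = 408.12 K


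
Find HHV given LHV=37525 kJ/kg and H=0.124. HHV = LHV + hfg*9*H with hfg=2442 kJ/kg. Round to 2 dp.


HHV = LHV + hfg * 9 * H
Water addition = 2442 * 9 * 0.124 = 2725.272 kJ/kg
HHV = 37525 + 2725.272 = 40250.27 kJ/kg


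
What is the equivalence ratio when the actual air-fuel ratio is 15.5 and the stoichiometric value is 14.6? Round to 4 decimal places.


phi = AFR_stoich / AFR_actual
phi = 14.6 / 15.5 = 0.9419


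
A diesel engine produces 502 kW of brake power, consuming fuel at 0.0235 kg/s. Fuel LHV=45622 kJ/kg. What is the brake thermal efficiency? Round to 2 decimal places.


eta_BTE = (BP / (mf * LHV)) * 100
Denominator = 0.0235 * 45622 = 1072.1170 kW
eta_BTE = (502 / 1072.1170) * 100 = 46.82%


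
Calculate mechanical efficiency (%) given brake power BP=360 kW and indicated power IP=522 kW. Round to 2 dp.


eta_mech = (BP / IP) * 100
Ratio = 360 / 522 = 0.6897
eta_mech = 0.6897 * 100 = 68.97%


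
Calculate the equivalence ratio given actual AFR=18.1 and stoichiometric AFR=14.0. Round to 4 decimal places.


phi = AFR_stoich / AFR_actual
phi = 14.0 / 18.1 = 0.7735


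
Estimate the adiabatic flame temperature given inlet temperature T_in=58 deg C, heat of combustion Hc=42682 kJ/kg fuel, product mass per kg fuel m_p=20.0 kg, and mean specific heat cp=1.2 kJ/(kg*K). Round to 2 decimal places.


T_ad = T_in + Hc / (m_p * cp)
Denominator = 20.0 * 1.2 = 24.0000
Temperature rise = 42682 / 24.0000 = 1778.42 K
T_ad = 58 + 1778.42 = 1836.42 deg C


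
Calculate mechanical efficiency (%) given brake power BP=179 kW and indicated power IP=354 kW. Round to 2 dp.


eta_mech = (BP / IP) * 100
Ratio = 179 / 354 = 0.5056
eta_mech = 0.5056 * 100 = 50.56%


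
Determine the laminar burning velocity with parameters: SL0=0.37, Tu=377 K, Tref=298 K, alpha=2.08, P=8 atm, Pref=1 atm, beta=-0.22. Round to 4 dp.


SL = SL0 * (Tu/Tref)^alpha * (P/Pref)^beta
T ratio = 377/298 = 1.26510067
(T ratio)^alpha = 1.26510067^2.08 = 1.630873
(P/Pref)^beta = 8^(-0.22) = 0.632878
SL = 0.37 * 1.630873 * 0.632878 = 0.3819 m/s


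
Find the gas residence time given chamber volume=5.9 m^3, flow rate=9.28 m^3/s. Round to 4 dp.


tau = V / Q_flow
tau = 5.9 / 9.28 = 0.6358 s


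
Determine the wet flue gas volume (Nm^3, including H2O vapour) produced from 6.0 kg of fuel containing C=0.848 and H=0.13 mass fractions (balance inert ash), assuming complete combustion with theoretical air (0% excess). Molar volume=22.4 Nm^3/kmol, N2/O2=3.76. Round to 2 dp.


Per kg fuel: CO2 = (C/12 kmol)*22.4 = (0.848/12)*22.4 = 1.58293 Nm^3
Per kg fuel: H2O = (H/2 kmol)*22.4 = (0.13/2)*22.4 = 1.45600 Nm^3
O2 needed per kg fuel = C/12 + H/4 = 0.848/12 + 0.13/4 = 0.10316667 kmol
Per kg fuel: N2 = O2*3.76*22.4 = 0.10316667*3.76*22.4 = 8.68911 Nm^3
Total per kg = 1.58293 + 1.45600 + 8.68911 = 11.72804 Nm^3
Total = 11.72804 * 6.0 = 70.37 Nm^3


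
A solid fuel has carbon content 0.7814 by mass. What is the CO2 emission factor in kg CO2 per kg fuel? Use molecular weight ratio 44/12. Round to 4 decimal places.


EF = C_frac * (M_CO2 / M_C)
EF = 0.7814 * (44/12)
EF = 0.7814 * 3.666667 = 2.8651 kg_CO2/kg_fuel


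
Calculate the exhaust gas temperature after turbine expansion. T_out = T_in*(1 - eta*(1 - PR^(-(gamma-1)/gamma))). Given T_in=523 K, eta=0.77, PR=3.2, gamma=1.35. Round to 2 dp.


T_out = T_in * (1 - eta * (1 - PR^(-(gamma-1)/gamma)))
Exponent = -(1.35-1)/1.35 = -0.25925926
PR^exp = 3.2^(-0.25925926) = 0.73966521
Factor = 1 - 0.77*(1 - 0.73966521) = 0.79954221
T_out = 523 * 0.79954221 = 418.16 K


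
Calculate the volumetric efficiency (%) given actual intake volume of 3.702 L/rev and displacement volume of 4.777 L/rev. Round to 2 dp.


eta_v = (V_actual / V_disp) * 100
Ratio = 3.702 / 4.777 = 0.7750
eta_v = 0.7750 * 100 = 77.50%


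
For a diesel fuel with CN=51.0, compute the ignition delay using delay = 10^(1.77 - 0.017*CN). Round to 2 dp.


delay = 10^(1.77 - 0.017*CN)
Exponent = 1.77 - 0.017*51.0 = 0.9030
delay = 10^0.9030 = 8.00 ms


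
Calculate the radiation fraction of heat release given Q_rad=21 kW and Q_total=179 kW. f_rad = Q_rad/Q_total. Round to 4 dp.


f_rad = Q_rad / Q_total
f_rad = 21 / 179 = 0.1173


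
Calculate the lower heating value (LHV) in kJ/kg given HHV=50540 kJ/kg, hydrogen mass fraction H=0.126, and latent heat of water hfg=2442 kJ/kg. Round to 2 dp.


LHV = HHV - hfg * 9 * H
Water correction = 2442 * 9 * 0.126 = 2769.228 kJ/kg
LHV = 50540 - 2769.228 = 47770.77 kJ/kg


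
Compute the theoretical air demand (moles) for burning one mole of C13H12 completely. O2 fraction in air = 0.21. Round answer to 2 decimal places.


Balanced combustion: C13H12 + 16 O2 -> 13 CO2 + 6 H2O
O2 needed = C + H/4 = 13 + 12/4 = 16.00 moles
Air moles = O2 / 0.21 = 16.00 / 0.21 = 76.19 moles air


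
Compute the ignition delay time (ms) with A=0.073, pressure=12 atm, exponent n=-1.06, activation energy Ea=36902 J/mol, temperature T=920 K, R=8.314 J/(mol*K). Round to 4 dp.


tau = A * P^n * exp(Ea/(R*T))
P^n = 12^(-1.06) = 0.07179065
Ea/(R*T) = 36902/(8.314*920) = 4.824497
exp(Ea/(R*T)) = 124.523840
tau = 0.073 * 0.07179065 * 124.523840 = 0.6526 ms


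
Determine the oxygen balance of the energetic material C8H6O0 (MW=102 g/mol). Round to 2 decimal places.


OB = -1600 * (2C + H/2 - O) / MW
Inner = 2*8 + 6/2 - 0 = 19.00
OB = -1600 * 19.00 / 102 = -298.04%


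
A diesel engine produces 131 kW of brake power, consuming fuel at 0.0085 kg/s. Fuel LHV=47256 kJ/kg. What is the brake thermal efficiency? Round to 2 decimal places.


eta_BTE = (BP / (mf * LHV)) * 100
Denominator = 0.0085 * 47256 = 401.6760 kW
eta_BTE = (131 / 401.6760) * 100 = 32.61%


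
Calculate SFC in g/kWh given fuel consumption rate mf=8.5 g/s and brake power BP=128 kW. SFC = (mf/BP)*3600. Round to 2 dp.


SFC = (mf / BP) * 3600
Rate = 8.5 / 128 = 0.066406 g/(s*kW)
SFC = 0.066406 * 3600 = 239.06 g/kWh


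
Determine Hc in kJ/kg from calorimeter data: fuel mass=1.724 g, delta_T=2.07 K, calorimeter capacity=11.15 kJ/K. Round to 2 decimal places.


Hc = C_cal * delta_T / m_fuel
Q_released = 11.15 * 2.07 = 23.0805 kJ
m_fuel = 1.724 g = 1.724/1000 kg = 0.001724 kg
Hc = 23.0805 / 0.001724 = 13387.76 kJ/kg


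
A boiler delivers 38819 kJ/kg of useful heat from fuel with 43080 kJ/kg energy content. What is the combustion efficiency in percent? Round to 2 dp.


Efficiency = (Q_useful / Q_fuel) * 100
Efficiency = (38819 / 43080) * 100
Efficiency = 0.9011 * 100 = 90.11%


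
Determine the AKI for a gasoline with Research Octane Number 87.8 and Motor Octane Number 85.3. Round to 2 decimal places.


AKI = (RON + MON) / 2
AKI = (87.8 + 85.3) / 2
AKI = 173.1 / 2 = 86.55


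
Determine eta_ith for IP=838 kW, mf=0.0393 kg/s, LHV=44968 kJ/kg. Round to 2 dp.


eta_ith = (IP / (mf * LHV)) * 100
Denominator = 0.0393 * 44968 = 1767.2424 kW
eta_ith = (838 / 1767.2424) * 100 = 47.42%


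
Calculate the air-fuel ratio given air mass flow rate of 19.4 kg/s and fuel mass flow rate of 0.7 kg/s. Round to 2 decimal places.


AFR = m_air / m_fuel
AFR = 19.4 / 0.7 = 27.71


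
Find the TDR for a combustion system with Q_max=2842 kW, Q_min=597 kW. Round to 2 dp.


TDR = Q_max / Q_min
TDR = 2842 / 597 = 4.76


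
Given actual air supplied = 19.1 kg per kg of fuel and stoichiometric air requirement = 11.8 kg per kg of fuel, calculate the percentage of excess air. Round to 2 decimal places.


Excess air = actual - stoichiometric = 19.1 - 11.8 = 7.30 kg/kg fuel
Excess air % = (excess / stoich) * 100 = (7.30 / 11.8) * 100 = 61.86%


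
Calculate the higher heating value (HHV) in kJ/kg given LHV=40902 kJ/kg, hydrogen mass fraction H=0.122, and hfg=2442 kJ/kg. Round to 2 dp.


HHV = LHV + hfg * 9 * H
Water addition = 2442 * 9 * 0.122 = 2681.316 kJ/kg
HHV = 40902 + 2681.316 = 43583.32 kJ/kg


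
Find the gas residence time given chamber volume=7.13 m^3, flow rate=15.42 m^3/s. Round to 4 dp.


tau = V / Q_flow
tau = 7.13 / 15.42 = 0.4624 s


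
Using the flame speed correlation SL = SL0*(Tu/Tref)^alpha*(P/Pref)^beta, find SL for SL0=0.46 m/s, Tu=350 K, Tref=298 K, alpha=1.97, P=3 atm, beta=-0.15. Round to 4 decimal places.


SL = SL0 * (Tu/Tref)^alpha * (P/Pref)^beta
T ratio = 350/298 = 1.17449664
(T ratio)^alpha = 1.17449664^1.97 = 1.372802
(P/Pref)^beta = 3^(-0.15) = 0.848070
SL = 0.46 * 1.372802 * 0.848070 = 0.5355 m/s


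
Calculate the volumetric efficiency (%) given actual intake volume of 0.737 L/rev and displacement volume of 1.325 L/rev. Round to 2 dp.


eta_v = (V_actual / V_disp) * 100
Ratio = 0.737 / 1.325 = 0.5562
eta_v = 0.5562 * 100 = 55.62%


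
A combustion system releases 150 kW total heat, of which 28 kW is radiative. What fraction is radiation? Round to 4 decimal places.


f_rad = Q_rad / Q_total
f_rad = 28 / 150 = 0.1867


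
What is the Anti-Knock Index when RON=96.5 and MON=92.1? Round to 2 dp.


AKI = (RON + MON) / 2
AKI = (96.5 + 92.1) / 2
AKI = 188.6 / 2 = 94.30


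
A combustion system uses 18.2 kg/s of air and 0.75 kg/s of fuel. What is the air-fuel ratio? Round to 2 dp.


AFR = m_air / m_fuel
AFR = 18.2 / 0.75 = 24.27


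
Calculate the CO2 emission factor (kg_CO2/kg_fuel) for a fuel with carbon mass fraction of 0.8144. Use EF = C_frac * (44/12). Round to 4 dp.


EF = C_frac * (M_CO2 / M_C)
EF = 0.8144 * (44/12)
EF = 0.8144 * 3.666667 = 2.9861 kg_CO2/kg_fuel


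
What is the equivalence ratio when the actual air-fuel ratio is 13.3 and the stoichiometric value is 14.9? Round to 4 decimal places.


phi = AFR_stoich / AFR_actual
phi = 14.9 / 13.3 = 1.1203


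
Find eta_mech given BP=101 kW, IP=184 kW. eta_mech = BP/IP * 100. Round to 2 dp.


eta_mech = (BP / IP) * 100
Ratio = 101 / 184 = 0.5489
eta_mech = 0.5489 * 100 = 54.89%


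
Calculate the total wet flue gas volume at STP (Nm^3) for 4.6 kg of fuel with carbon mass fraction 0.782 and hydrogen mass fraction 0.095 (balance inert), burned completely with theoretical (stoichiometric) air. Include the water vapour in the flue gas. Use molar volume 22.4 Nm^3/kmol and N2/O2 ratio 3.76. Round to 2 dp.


Per kg fuel: CO2 = (C/12 kmol)*22.4 = (0.782/12)*22.4 = 1.45973 Nm^3
Per kg fuel: H2O = (H/2 kmol)*22.4 = (0.095/2)*22.4 = 1.06400 Nm^3
O2 needed per kg fuel = C/12 + H/4 = 0.782/12 + 0.095/4 = 0.08891667 kmol
Per kg fuel: N2 = O2*3.76*22.4 = 0.08891667*3.76*22.4 = 7.48892 Nm^3
Total per kg = 1.45973 + 1.06400 + 7.48892 = 10.01265 Nm^3
Total = 10.01265 * 4.6 = 46.06 Nm^3


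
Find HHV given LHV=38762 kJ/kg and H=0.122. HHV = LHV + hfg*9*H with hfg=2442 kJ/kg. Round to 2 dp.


HHV = LHV + hfg * 9 * H
Water addition = 2442 * 9 * 0.122 = 2681.316 kJ/kg
HHV = 38762 + 2681.316 = 41443.32 kJ/kg


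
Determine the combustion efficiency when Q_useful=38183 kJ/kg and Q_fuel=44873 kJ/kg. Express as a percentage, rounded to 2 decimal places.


Efficiency = (Q_useful / Q_fuel) * 100
Efficiency = (38183 / 44873) * 100
Efficiency = 0.8509 * 100 = 85.09%


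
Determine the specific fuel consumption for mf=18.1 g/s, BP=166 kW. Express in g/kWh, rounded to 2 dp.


SFC = (mf / BP) * 3600
Rate = 18.1 / 166 = 0.109036 g/(s*kW)
SFC = 0.109036 * 3600 = 392.53 g/kWh


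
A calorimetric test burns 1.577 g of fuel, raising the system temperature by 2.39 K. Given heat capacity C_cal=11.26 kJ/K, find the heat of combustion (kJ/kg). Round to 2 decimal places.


Hc = C_cal * delta_T / m_fuel
Q_released = 11.26 * 2.39 = 26.9114 kJ
m_fuel = 1.577 g = 1.577/1000 kg = 0.001577 kg
Hc = 26.9114 / 0.001577 = 17064.93 kJ/kg


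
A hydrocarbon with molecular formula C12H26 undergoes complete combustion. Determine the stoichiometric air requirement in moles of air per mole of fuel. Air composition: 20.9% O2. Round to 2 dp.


Balanced combustion: C12H26 + 18.5 O2 -> 12 CO2 + 13 H2O
O2 needed = C + H/4 = 12 + 26/4 = 18.50 moles
Air moles = O2 / 0.209 = 18.50 / 0.209 = 88.52 moles air


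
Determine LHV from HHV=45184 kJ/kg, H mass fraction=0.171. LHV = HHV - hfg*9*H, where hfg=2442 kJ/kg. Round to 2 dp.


LHV = HHV - hfg * 9 * H
Water correction = 2442 * 9 * 0.171 = 3758.238 kJ/kg
LHV = 45184 - 3758.238 = 41425.76 kJ/kg


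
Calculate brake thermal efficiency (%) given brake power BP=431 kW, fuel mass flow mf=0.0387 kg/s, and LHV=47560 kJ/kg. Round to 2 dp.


eta_BTE = (BP / (mf * LHV)) * 100
Denominator = 0.0387 * 47560 = 1840.5720 kW
eta_BTE = (431 / 1840.5720) * 100 = 23.42%


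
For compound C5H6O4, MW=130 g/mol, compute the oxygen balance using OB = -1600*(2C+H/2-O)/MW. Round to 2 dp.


OB = -1600 * (2C + H/2 - O) / MW
Inner = 2*5 + 6/2 - 4 = 9.00
OB = -1600 * 9.00 / 130 = -110.77%


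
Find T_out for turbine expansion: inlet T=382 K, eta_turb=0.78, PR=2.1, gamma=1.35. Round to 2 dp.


T_out = T_in * (1 - eta * (1 - PR^(-(gamma-1)/gamma)))
Exponent = -(1.35-1)/1.35 = -0.25925926
PR^exp = 2.1^(-0.25925926) = 0.82501466
Factor = 1 - 0.78*(1 - 0.82501466) = 0.86351143
T_out = 382 * 0.86351143 = 329.86 K


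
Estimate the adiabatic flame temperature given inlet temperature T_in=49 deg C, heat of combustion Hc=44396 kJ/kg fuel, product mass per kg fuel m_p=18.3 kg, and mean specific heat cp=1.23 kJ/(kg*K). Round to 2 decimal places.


T_ad = T_in + Hc / (m_p * cp)
Denominator = 18.3 * 1.23 = 22.5090
Temperature rise = 44396 / 22.5090 = 1972.37 K
T_ad = 49 + 1972.37 = 2021.37 deg C
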